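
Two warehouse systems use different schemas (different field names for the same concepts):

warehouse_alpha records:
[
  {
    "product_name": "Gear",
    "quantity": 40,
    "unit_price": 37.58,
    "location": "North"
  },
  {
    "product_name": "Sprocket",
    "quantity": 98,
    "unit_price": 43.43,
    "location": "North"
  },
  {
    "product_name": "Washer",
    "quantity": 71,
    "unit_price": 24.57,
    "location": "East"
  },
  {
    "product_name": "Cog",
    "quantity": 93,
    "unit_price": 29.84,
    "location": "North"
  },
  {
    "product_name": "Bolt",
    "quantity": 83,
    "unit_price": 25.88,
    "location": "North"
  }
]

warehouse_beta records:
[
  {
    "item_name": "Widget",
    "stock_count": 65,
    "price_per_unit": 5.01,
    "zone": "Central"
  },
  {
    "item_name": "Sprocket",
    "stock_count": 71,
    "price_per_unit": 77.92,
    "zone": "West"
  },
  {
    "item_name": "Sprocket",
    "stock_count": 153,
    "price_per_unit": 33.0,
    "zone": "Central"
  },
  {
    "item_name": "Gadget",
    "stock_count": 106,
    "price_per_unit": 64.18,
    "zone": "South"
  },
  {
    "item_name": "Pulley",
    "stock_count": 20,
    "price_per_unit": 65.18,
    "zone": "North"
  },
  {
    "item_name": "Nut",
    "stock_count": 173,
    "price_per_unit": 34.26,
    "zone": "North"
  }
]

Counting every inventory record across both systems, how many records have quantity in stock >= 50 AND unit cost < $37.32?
6

Schema mappings:
- "quantity" (warehouse_alpha) = "stock_count" (warehouse_beta) = quantity
- "unit_price" (warehouse_alpha) = "price_per_unit" (warehouse_beta) = unit cost

Records meeting both conditions in warehouse_alpha: 3
Records meeting both conditions in warehouse_beta: 3

Total: 3 + 3 = 6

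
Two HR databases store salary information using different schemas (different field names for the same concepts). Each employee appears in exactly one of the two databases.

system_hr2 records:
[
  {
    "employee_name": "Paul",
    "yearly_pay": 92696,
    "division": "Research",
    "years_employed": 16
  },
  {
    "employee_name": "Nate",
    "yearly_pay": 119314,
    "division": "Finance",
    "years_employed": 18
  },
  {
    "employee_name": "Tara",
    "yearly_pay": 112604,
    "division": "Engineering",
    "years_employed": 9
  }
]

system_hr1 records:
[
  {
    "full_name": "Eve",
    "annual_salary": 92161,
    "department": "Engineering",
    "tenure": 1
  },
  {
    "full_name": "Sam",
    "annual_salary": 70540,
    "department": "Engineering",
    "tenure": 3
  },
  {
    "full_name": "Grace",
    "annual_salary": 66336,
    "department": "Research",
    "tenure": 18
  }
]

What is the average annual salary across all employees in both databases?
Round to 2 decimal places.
92275.17

Schema mapping: "yearly_pay" (system_hr2) = "annual_salary" (system_hr1) = annual salary

All salaries: [92696, 119314, 112604, 92161, 70540, 66336]
Sum: 553651
Count: 6
Average: 553651 / 6 = 92275.17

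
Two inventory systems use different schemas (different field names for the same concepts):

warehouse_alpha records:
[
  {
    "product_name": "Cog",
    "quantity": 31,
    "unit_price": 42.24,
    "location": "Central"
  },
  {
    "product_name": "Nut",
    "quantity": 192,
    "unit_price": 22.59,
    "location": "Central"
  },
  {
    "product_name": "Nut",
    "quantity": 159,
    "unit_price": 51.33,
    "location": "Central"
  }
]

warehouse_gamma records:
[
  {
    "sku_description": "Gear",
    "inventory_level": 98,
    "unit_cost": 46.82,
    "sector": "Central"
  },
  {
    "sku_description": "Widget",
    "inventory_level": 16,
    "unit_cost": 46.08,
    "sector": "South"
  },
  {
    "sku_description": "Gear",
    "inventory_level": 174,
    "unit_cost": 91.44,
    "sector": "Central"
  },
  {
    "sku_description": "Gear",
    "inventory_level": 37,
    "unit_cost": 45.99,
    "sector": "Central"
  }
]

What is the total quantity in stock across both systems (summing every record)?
707

To reconcile these schemas, identify the field holding the quantity in stock in each system:
1. In warehouse_alpha it is "quantity"
2. In warehouse_gamma it is "inventory_level"

From warehouse_alpha: 31 + 192 + 159 = 382
From warehouse_gamma: 98 + 16 + 174 + 37 = 325

Total: 382 + 325 = 707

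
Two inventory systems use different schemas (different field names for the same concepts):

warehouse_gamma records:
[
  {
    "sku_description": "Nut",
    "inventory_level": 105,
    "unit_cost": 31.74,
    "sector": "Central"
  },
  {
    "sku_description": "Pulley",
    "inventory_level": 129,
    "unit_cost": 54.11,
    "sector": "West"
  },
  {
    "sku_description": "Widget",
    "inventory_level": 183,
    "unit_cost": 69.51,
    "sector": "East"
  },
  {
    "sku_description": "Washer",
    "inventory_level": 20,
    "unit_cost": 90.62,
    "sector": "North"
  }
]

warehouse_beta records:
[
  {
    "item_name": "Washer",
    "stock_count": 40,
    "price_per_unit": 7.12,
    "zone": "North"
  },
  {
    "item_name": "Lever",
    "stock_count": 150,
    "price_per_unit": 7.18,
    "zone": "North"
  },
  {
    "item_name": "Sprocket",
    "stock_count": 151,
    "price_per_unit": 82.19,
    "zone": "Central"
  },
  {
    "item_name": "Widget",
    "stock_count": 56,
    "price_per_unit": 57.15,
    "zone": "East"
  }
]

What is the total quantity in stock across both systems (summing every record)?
834

To reconcile these schemas, identify the field holding the quantity in stock in each system:
1. In warehouse_gamma it is "inventory_level"
2. In warehouse_beta it is "stock_count"

From warehouse_gamma: 105 + 129 + 183 + 20 = 437
From warehouse_beta: 40 + 150 + 151 + 56 = 397

Total: 437 + 397 = 834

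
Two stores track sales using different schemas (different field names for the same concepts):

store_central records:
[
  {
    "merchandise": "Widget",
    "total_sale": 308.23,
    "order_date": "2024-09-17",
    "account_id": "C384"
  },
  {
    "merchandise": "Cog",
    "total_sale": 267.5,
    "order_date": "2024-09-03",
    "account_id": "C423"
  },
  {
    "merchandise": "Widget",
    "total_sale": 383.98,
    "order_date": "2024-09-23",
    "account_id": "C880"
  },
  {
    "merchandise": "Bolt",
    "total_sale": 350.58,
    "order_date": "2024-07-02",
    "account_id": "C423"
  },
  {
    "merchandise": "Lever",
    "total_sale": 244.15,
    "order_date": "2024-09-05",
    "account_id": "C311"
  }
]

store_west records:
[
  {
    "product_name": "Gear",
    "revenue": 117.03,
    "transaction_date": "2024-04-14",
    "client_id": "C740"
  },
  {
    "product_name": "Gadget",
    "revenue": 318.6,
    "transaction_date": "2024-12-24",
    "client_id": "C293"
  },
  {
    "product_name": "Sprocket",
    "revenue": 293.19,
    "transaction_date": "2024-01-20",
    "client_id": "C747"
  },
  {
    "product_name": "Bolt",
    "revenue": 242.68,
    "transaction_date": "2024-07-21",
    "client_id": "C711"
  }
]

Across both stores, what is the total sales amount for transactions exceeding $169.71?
2408.91

Schema mapping: "total_sale" (store_central) = "revenue" (store_west) = sale amount

Sum of sales > $169.71 in store_central: 1554.44
Sum of sales > $169.71 in store_west: 854.47

Total: 1554.44 + 854.47 = 2408.91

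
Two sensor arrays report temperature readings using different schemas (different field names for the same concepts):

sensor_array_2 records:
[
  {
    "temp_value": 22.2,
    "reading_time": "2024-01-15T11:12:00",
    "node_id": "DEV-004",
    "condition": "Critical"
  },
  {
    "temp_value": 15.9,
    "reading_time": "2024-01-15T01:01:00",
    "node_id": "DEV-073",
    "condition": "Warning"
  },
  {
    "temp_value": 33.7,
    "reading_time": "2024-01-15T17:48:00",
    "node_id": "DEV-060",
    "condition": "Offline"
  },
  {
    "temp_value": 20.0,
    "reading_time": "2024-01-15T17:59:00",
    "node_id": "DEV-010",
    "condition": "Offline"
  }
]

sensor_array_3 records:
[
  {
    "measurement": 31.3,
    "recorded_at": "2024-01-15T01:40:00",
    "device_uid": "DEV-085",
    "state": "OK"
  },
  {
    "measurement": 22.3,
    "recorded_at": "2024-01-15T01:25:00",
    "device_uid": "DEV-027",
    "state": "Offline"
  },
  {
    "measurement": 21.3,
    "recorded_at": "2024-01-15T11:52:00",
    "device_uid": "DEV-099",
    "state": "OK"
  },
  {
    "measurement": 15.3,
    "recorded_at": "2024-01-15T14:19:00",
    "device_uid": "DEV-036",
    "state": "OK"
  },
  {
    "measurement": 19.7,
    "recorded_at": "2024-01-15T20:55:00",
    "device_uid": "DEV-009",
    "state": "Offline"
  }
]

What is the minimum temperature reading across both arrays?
15.3

Schema mapping: "temp_value" (sensor_array_2) = "measurement" (sensor_array_3) = temperature reading

Minimum in sensor_array_2: 15.9
Minimum in sensor_array_3: 15.3

Overall minimum: min(15.9, 15.3) = 15.3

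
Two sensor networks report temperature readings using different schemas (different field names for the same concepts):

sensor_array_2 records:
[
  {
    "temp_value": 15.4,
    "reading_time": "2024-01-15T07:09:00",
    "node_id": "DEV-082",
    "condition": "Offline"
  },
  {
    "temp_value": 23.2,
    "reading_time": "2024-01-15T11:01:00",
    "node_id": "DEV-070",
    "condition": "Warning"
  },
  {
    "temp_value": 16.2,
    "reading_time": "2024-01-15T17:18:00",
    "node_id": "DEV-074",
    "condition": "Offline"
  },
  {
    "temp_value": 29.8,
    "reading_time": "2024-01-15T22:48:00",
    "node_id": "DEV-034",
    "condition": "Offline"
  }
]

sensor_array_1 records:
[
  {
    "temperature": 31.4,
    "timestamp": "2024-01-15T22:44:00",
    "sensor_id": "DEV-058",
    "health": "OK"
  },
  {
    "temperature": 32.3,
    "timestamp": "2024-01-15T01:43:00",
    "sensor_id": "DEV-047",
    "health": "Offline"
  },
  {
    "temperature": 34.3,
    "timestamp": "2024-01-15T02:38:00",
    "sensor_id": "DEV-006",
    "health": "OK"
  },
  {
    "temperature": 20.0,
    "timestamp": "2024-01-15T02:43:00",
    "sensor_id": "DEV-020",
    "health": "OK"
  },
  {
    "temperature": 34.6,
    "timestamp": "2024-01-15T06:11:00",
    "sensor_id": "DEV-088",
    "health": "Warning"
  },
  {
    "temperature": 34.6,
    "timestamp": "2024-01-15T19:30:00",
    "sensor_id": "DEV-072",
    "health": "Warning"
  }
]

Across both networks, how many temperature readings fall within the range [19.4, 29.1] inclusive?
2

Schema mapping: "temp_value" (sensor_array_2) = "temperature" (sensor_array_1) = temperature

Readings in [19.4, 29.1] from sensor_array_2: 1
Readings in [19.4, 29.1] from sensor_array_1: 1

Total count: 1 + 1 = 2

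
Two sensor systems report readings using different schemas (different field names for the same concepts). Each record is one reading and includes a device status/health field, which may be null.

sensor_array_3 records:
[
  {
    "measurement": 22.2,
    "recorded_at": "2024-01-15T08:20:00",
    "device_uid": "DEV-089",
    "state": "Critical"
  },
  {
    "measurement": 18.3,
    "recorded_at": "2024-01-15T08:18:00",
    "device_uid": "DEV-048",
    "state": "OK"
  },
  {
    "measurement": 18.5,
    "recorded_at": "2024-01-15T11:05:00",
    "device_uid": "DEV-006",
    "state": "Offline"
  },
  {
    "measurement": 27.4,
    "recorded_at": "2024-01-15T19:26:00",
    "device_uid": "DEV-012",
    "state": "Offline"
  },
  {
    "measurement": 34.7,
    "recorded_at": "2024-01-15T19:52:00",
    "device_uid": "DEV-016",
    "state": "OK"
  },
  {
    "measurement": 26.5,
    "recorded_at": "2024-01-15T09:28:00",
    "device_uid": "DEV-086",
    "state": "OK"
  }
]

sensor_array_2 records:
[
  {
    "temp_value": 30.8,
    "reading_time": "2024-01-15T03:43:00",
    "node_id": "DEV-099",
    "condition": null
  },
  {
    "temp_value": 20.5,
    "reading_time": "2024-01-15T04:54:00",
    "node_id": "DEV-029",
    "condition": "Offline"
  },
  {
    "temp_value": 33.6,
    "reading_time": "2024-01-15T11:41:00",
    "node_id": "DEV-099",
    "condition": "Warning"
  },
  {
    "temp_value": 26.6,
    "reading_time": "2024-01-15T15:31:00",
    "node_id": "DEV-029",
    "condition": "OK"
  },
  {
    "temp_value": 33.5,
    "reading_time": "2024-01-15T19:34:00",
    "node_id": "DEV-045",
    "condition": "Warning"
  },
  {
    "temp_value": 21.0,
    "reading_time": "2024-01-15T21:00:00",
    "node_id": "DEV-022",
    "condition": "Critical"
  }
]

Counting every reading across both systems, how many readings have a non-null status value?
11

Schema mapping: "state" (sensor_array_3) = "condition" (sensor_array_2) = status

Non-null in sensor_array_3: 6
Non-null in sensor_array_2: 5

Total non-null: 6 + 5 = 11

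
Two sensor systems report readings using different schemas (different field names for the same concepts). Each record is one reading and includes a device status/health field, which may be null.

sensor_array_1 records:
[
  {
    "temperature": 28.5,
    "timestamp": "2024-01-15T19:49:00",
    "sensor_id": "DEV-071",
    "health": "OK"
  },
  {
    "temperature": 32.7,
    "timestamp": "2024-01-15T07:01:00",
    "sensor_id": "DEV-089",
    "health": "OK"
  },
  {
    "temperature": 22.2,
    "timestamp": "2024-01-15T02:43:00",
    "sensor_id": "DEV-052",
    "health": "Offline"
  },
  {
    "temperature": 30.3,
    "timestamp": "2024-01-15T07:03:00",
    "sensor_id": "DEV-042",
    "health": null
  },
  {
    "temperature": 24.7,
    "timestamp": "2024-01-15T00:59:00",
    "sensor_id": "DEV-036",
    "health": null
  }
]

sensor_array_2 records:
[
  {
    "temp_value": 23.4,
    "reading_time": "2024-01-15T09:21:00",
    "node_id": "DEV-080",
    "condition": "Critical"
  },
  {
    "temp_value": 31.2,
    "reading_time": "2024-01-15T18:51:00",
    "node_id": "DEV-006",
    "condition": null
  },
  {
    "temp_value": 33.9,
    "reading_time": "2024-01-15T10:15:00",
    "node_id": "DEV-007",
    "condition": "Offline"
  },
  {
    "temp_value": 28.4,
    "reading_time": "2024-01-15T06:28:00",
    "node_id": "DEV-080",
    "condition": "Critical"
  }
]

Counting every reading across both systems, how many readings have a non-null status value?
6

Schema mapping: "health" (sensor_array_1) = "condition" (sensor_array_2) = status

Non-null in sensor_array_1: 3
Non-null in sensor_array_2: 3

Total non-null: 3 + 3 = 6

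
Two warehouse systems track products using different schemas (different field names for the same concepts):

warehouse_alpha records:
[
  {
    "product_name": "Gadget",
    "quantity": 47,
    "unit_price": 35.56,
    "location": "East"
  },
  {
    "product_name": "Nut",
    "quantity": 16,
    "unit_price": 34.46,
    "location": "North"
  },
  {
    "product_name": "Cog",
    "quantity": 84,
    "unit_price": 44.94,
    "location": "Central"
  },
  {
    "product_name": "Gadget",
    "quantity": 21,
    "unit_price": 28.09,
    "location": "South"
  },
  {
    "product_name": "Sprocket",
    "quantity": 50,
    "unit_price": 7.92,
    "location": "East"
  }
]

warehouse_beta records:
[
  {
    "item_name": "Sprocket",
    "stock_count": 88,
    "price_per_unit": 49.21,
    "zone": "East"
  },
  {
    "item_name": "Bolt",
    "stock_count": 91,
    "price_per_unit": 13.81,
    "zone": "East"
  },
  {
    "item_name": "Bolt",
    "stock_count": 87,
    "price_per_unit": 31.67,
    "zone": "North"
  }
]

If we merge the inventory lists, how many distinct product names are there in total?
5

Schema mapping: "product_name" (warehouse_alpha) = "item_name" (warehouse_beta) = product name

Products in warehouse_alpha: ['Cog', 'Gadget', 'Nut', 'Sprocket']
Products in warehouse_beta: ['Bolt', 'Sprocket']

Union (unique products): ['Bolt', 'Cog', 'Gadget', 'Nut', 'Sprocket']
Count: 5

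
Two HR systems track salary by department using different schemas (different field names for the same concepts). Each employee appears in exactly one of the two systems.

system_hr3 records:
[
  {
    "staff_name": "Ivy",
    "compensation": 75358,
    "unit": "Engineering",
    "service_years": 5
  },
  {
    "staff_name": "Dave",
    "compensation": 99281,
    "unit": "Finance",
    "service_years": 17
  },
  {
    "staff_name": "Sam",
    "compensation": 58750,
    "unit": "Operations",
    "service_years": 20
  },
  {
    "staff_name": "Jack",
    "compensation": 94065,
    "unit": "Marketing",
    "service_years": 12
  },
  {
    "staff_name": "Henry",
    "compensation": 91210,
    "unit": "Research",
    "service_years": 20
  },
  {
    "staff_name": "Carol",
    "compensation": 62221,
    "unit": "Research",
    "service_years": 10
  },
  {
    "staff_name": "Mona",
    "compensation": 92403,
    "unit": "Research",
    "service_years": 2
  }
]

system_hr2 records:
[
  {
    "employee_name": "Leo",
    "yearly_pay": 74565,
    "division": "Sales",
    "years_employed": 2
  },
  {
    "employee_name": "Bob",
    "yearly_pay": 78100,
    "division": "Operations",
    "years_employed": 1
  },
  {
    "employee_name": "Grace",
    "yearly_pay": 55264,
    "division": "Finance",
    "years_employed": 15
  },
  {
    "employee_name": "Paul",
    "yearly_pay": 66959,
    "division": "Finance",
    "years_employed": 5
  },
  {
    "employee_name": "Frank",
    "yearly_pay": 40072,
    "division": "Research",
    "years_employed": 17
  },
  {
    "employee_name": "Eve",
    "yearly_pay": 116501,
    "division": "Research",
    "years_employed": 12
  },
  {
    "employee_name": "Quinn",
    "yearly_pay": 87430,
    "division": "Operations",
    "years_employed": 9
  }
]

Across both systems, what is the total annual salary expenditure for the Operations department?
224280

Schema mappings:
- "unit" (system_hr3) = "division" (system_hr2) = department
- "compensation" (system_hr3) = "yearly_pay" (system_hr2) = salary

Operations salaries from system_hr3: 58750
Operations salaries from system_hr2: 165530

Total: 58750 + 165530 = 224280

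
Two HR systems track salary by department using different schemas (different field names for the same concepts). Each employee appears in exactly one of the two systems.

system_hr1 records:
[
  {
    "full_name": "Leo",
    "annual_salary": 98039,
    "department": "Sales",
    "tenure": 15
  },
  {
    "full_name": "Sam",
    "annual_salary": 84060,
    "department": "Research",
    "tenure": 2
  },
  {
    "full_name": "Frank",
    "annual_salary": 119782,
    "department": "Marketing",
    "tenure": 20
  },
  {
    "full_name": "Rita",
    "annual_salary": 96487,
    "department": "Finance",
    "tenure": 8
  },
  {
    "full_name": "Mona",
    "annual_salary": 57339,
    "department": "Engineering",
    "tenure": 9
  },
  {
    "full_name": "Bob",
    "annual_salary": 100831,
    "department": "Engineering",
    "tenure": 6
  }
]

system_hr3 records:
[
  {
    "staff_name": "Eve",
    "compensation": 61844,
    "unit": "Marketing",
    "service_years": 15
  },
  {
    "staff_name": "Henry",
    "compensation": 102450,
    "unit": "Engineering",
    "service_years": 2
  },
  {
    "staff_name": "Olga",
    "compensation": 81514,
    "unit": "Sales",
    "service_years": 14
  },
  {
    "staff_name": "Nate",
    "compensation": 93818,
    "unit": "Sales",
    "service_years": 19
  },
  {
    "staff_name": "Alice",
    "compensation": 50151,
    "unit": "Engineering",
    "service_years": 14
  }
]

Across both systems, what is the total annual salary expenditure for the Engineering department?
310771

Schema mappings:
- "department" (system_hr1) = "unit" (system_hr3) = department
- "annual_salary" (system_hr1) = "compensation" (system_hr3) = salary

Engineering salaries from system_hr1: 158170
Engineering salaries from system_hr3: 152601

Total: 158170 + 152601 = 310771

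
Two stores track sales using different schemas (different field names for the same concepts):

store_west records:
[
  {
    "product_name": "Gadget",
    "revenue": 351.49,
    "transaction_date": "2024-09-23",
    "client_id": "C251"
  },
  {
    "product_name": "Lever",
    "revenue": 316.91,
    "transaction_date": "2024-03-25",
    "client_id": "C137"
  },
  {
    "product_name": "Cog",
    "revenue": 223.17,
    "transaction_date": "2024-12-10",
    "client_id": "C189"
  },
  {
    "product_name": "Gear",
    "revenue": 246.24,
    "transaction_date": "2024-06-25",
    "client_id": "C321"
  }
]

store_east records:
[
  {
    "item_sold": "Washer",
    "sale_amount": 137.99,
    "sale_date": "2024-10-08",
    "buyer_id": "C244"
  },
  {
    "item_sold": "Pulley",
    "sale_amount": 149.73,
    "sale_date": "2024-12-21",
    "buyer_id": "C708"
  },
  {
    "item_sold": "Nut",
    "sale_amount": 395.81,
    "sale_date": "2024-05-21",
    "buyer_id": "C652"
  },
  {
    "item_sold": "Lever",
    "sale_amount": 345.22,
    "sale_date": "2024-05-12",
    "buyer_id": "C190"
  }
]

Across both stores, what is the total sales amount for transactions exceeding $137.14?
2166.56

Schema mapping: "revenue" (store_west) = "sale_amount" (store_east) = sale amount

Sum of sales > $137.14 in store_west: 1137.81
Sum of sales > $137.14 in store_east: 1028.75

Total: 1137.81 + 1028.75 = 2166.56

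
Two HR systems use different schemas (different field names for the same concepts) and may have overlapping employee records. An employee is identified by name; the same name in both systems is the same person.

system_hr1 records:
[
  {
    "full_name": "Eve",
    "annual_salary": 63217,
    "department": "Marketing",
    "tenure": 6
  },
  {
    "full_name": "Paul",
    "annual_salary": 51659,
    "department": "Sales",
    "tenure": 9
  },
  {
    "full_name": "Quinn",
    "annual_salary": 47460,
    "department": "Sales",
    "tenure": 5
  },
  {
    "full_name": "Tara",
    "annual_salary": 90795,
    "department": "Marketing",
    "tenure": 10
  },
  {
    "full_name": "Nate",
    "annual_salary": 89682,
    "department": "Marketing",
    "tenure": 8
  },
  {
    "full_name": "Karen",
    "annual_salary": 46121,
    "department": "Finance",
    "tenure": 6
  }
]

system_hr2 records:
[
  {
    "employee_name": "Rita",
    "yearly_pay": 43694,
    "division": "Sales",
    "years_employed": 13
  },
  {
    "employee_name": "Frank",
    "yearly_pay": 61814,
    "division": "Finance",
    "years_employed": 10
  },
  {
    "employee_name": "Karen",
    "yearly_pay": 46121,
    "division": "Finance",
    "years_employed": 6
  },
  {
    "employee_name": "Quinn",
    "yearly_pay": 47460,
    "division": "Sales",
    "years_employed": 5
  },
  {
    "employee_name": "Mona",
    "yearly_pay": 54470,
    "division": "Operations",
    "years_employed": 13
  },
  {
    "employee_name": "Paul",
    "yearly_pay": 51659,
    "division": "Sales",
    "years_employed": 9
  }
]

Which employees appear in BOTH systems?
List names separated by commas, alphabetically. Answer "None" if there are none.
Karen, Paul, Quinn

Schema mapping: "full_name" (system_hr1) = "employee_name" (system_hr2) = employee name

Names in system_hr1: ['Eve', 'Karen', 'Nate', 'Paul', 'Quinn', 'Tara']
Names in system_hr2: ['Frank', 'Karen', 'Mona', 'Paul', 'Quinn', 'Rita']

Intersection: ['Karen', 'Paul', 'Quinn']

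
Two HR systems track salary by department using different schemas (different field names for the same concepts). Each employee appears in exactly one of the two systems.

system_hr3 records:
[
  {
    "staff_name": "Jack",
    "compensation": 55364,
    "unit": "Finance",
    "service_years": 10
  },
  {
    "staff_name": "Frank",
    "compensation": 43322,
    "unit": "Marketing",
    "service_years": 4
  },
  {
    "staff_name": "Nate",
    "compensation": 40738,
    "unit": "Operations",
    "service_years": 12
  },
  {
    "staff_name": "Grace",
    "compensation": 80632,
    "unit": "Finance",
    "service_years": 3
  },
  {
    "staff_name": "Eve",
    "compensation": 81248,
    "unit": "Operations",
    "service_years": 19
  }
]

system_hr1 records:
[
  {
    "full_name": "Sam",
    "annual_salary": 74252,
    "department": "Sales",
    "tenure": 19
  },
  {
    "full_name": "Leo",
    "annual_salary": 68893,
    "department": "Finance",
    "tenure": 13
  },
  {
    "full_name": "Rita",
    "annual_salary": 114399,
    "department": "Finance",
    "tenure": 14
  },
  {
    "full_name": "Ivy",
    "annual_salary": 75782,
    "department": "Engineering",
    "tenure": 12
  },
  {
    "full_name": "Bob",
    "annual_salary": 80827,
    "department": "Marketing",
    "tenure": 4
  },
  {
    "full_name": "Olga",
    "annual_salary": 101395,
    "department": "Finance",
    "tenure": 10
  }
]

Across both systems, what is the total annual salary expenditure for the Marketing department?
124149

Schema mappings:
- "unit" (system_hr3) = "department" (system_hr1) = department
- "compensation" (system_hr3) = "annual_salary" (system_hr1) = salary

Marketing salaries from system_hr3: 43322
Marketing salaries from system_hr1: 80827

Total: 43322 + 80827 = 124149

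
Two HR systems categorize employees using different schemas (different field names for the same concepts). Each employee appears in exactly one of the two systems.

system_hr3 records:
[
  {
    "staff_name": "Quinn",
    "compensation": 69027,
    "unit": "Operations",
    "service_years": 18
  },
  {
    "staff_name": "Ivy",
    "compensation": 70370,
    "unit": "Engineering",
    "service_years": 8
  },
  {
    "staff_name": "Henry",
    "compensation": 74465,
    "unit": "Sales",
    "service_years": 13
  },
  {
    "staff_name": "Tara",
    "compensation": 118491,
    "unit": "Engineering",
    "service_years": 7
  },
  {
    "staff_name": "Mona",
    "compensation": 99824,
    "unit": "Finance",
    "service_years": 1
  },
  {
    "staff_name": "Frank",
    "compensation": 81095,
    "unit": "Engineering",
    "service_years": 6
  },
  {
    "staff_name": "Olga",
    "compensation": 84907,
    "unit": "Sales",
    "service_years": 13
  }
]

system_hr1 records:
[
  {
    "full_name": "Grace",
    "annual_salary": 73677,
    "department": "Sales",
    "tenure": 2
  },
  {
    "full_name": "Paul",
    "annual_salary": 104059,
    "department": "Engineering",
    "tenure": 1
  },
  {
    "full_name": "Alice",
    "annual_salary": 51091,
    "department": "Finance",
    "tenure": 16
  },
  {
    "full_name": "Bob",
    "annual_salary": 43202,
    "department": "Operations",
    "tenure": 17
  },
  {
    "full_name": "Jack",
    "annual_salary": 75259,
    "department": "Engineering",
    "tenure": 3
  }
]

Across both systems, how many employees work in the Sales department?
3

Schema mapping: "unit" (system_hr3) = "department" (system_hr1) = department

Sales employees in system_hr3: 2
Sales employees in system_hr1: 1

Total in Sales: 2 + 1 = 3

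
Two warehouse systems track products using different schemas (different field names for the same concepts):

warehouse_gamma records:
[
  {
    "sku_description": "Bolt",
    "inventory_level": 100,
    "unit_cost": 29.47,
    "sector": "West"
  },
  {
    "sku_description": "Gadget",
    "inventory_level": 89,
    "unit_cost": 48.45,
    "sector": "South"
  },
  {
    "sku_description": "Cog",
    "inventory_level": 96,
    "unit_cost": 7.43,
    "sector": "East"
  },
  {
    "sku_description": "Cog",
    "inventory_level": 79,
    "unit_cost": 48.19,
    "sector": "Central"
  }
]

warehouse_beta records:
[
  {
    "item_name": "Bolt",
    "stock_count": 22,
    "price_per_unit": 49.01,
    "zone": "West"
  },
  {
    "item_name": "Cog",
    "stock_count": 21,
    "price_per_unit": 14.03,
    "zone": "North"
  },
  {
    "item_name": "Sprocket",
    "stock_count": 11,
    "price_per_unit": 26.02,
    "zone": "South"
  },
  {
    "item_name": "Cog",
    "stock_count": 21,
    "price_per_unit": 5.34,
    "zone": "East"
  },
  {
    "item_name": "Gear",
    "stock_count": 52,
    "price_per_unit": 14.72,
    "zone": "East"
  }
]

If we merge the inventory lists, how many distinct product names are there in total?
5

Schema mapping: "sku_description" (warehouse_gamma) = "item_name" (warehouse_beta) = product name

Products in warehouse_gamma: ['Bolt', 'Cog', 'Gadget']
Products in warehouse_beta: ['Bolt', 'Cog', 'Gear', 'Sprocket']

Union (unique products): ['Bolt', 'Cog', 'Gadget', 'Gear', 'Sprocket']
Count: 5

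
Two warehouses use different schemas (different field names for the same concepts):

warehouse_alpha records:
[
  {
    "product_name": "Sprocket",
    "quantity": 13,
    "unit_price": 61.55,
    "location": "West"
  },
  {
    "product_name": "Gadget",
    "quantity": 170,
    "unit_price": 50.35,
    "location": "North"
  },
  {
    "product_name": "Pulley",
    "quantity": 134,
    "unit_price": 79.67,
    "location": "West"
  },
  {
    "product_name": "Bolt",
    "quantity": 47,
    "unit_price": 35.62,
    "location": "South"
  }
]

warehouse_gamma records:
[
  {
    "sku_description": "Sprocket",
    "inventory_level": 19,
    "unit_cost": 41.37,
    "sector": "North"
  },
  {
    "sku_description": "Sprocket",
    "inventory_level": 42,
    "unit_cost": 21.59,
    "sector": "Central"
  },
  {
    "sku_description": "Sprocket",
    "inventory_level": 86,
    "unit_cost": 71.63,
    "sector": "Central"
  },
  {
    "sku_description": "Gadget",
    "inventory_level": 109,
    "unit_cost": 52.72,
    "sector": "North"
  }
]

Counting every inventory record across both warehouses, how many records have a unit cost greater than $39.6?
6

Schema mapping: "unit_price" (warehouse_alpha) = "unit_cost" (warehouse_gamma) = unit cost

Records > $39.6 in warehouse_alpha: 3
Records > $39.6 in warehouse_gamma: 3

Total count: 3 + 3 = 6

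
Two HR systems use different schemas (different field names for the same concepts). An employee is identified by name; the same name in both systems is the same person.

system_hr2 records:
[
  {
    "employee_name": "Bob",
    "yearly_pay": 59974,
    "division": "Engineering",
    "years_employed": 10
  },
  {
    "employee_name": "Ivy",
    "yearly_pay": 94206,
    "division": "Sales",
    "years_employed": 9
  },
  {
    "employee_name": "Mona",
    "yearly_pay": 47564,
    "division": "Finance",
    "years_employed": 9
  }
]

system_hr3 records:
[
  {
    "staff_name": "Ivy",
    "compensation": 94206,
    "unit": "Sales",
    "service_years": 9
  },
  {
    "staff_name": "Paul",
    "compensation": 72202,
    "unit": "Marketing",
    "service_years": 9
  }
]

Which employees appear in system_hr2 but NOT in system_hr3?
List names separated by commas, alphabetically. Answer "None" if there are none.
Bob, Mona

Schema mapping: "employee_name" (system_hr2) = "staff_name" (system_hr3) = employee name

Names in system_hr2: ['Bob', 'Ivy', 'Mona']
Names in system_hr3: ['Ivy', 'Paul']

In system_hr2 but not system_hr3: ['Bob', 'Mona']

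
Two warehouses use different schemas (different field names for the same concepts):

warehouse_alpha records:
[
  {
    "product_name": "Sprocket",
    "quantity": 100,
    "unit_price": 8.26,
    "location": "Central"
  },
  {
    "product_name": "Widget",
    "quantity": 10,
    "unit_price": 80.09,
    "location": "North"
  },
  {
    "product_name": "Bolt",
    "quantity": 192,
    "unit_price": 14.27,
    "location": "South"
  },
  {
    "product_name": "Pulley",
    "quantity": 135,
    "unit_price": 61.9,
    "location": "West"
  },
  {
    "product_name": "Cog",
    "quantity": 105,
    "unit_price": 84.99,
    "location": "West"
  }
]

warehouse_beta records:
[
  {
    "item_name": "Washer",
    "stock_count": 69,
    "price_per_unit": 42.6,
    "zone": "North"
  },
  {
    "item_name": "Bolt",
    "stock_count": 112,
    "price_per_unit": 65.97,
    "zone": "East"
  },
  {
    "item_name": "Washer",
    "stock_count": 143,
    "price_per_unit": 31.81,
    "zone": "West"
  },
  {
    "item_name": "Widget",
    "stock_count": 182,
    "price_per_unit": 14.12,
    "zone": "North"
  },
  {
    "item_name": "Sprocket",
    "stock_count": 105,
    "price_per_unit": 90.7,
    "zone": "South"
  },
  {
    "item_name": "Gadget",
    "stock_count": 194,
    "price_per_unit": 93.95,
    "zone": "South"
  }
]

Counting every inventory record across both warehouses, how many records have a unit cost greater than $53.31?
6

Schema mapping: "unit_price" (warehouse_alpha) = "price_per_unit" (warehouse_beta) = unit cost

Records > $53.31 in warehouse_alpha: 3
Records > $53.31 in warehouse_beta: 3

Total count: 3 + 3 = 6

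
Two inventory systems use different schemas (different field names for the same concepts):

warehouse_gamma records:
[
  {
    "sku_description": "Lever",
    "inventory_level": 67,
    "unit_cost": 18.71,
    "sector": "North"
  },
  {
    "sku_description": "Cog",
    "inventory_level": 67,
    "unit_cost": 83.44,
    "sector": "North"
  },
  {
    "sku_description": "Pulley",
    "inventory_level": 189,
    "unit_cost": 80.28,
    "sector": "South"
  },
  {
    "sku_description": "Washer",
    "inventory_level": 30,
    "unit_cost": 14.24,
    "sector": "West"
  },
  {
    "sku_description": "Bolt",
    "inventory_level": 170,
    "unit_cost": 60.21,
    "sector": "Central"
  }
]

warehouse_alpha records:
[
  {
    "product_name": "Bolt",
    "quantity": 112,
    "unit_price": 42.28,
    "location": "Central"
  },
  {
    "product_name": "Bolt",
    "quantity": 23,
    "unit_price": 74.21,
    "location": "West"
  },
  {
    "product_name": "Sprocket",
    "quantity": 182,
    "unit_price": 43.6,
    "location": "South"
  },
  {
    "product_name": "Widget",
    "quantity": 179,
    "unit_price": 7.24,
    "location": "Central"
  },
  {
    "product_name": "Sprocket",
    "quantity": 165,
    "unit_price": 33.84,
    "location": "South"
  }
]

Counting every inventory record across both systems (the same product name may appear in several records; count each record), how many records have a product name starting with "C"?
1

Schema mapping: "sku_description" (warehouse_gamma) = "product_name" (warehouse_alpha) = product name

Records with product name starting with "C" in warehouse_gamma: 1
Records with product name starting with "C" in warehouse_alpha: 0

Total: 1 + 0 = 1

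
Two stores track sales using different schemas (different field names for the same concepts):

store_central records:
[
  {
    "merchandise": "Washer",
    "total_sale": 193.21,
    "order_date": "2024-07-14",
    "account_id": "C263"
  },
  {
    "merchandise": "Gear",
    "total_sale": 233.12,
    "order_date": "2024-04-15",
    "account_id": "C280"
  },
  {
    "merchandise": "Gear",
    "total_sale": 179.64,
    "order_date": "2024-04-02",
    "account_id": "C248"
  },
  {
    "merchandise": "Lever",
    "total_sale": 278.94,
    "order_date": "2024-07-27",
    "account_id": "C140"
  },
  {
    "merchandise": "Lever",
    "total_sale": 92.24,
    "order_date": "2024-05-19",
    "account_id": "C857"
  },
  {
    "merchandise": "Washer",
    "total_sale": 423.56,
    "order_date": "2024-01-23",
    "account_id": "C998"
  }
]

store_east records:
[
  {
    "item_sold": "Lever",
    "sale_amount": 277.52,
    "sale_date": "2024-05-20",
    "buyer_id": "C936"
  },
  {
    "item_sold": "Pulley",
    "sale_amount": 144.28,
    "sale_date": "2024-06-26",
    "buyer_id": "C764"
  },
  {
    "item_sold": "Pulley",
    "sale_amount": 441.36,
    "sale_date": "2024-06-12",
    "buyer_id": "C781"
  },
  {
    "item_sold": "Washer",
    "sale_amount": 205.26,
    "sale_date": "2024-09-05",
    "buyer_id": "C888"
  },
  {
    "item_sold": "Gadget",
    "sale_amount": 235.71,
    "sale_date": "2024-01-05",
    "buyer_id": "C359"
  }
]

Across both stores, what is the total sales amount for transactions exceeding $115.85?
2612.6

Schema mapping: "total_sale" (store_central) = "sale_amount" (store_east) = sale amount

Sum of sales > $115.85 in store_central: 1308.47
Sum of sales > $115.85 in store_east: 1304.13

Total: 1308.47 + 1304.13 = 2612.6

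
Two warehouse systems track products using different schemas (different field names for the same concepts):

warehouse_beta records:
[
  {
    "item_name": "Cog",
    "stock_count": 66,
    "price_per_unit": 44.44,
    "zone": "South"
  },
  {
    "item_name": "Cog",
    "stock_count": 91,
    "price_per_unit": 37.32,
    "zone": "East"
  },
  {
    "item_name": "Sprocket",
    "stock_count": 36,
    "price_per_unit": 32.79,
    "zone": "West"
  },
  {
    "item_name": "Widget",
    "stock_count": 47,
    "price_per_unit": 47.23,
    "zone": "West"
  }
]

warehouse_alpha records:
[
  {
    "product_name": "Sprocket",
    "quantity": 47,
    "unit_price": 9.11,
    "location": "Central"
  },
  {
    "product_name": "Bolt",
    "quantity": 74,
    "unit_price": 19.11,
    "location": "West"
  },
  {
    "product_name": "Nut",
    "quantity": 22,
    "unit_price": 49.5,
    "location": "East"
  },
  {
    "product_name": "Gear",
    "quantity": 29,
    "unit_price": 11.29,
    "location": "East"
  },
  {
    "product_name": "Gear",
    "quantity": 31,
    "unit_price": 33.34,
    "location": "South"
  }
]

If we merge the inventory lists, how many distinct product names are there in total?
6

Schema mapping: "item_name" (warehouse_beta) = "product_name" (warehouse_alpha) = product name

Products in warehouse_beta: ['Cog', 'Sprocket', 'Widget']
Products in warehouse_alpha: ['Bolt', 'Gear', 'Nut', 'Sprocket']

Union (unique products): ['Bolt', 'Cog', 'Gear', 'Nut', 'Sprocket', 'Widget']
Count: 6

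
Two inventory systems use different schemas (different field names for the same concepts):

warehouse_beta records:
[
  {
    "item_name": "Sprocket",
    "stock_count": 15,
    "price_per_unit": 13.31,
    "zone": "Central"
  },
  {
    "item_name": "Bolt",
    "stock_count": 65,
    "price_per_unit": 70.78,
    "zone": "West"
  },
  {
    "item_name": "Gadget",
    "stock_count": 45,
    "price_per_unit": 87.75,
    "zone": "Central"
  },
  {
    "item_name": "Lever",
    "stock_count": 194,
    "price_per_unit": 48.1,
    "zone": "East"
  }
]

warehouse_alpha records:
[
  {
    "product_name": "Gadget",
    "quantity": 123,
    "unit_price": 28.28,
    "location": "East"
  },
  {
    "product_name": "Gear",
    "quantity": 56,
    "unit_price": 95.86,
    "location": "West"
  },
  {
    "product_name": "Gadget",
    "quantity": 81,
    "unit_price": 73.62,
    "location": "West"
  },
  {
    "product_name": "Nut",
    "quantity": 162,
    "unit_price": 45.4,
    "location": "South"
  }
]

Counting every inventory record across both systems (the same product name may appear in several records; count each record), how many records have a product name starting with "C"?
0

Schema mapping: "item_name" (warehouse_beta) = "product_name" (warehouse_alpha) = product name

Records with product name starting with "C" in warehouse_beta: 0
Records with product name starting with "C" in warehouse_alpha: 0

Total: 0 + 0 = 0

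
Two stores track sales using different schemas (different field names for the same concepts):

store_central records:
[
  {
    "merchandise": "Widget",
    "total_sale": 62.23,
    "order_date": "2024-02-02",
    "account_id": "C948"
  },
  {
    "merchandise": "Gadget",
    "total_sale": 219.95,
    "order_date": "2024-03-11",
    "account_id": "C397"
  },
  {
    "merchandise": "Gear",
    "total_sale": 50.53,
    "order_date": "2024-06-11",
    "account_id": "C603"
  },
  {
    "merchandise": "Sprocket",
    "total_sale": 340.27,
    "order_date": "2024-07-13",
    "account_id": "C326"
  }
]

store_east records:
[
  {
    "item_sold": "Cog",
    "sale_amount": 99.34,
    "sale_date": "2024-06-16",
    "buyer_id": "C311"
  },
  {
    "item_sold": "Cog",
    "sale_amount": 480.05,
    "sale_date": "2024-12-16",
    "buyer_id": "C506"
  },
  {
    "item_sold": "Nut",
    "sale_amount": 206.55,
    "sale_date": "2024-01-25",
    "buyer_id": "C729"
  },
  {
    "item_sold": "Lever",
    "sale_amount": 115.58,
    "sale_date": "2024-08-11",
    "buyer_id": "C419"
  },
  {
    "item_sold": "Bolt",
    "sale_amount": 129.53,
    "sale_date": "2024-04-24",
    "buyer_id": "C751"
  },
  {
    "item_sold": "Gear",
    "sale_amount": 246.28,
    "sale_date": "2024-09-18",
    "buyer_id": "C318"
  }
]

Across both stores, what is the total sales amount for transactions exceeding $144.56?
1493.1

Schema mapping: "total_sale" (store_central) = "sale_amount" (store_east) = sale amount

Sum of sales > $144.56 in store_central: 560.22
Sum of sales > $144.56 in store_east: 932.88

Total: 560.22 + 932.88 = 1493.1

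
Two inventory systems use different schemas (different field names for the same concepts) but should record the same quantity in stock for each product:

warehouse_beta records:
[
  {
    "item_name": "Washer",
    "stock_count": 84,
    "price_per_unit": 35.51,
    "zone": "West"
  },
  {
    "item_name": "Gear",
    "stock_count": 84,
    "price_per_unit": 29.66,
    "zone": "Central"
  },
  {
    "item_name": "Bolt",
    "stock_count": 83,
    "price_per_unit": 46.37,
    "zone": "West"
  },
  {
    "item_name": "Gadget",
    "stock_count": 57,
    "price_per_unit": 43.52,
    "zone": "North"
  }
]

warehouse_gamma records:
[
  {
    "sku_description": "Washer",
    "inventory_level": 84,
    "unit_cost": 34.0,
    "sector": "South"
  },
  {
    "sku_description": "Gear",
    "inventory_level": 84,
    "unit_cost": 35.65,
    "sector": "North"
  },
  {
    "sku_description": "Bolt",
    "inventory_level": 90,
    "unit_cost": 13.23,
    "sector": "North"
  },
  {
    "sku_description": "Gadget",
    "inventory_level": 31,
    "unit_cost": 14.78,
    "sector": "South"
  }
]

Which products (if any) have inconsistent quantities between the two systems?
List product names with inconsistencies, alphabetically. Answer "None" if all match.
Bolt, Gadget

Schema mappings:
- "item_name" (warehouse_beta) = "sku_description" (warehouse_gamma) = product name
- "stock_count" (warehouse_beta) = "inventory_level" (warehouse_gamma) = quantity

Comparison:
  Washer: 84 vs 84 - MATCH
  Gear: 84 vs 84 - MATCH
  Bolt: 83 vs 90 - MISMATCH
  Gadget: 57 vs 31 - MISMATCH

Products with inconsistencies: Bolt, Gadget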